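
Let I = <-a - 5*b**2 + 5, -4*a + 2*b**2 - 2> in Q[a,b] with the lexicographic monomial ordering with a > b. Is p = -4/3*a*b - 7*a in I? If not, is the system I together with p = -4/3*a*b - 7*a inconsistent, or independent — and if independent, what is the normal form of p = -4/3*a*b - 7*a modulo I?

-4/3*a*b - 7*a lies in I (it reduces to 0).

First compute the reduced Gröbner basis of I by Buchberger's algorithm.
f_1 = -a - 5*b**2 + 5, LT = a.
f_2 = -4*a + 2*b**2 - 2, LT = a.

S(f_1,f_2): lcm = a. S = 11/2*b**2 - 11/2.
  reduce S modulo (f_1, f_2):
  remainder 11/2*b**2 - 11/2 ≠ 0; add h_3 = 11/2*b**2 - 11/2 to the basis.

The other S-polynomials (S(f_1,h_3), S(f_2,h_3)) all reduce to 0 modulo the current basis, so we have a Gröbner basis.
Inter-reduce: drop elements whose leading term is divisible by another's, tail-reduce, and make monic.
Reduced Gröbner basis: {a, b**2 - 1}.
Label its elements g_1 = a, g_2 = b**2 - 1.

Reduce p = -4/3*a*b - 7*a modulo G:
  leading term a*b: subtract (-4/3*b)·g_1 from -4/3*a*b - 7*a → -7*a
  leading term a: subtract (-7)·g_1 from -7*a → 0
  normal form = 0.
Since the normal form is 0, p ∈ I.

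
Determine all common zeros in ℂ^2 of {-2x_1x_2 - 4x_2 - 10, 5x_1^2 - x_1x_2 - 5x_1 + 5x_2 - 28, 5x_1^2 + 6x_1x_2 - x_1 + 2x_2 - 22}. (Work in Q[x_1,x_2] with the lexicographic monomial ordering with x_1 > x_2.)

Compute a lex Gröbner basis by Buchberger's algorithm.
f_1 = -2x_1x_2 - 4x_2 - 10, LT = x_1x_2.
f_2 = 5x_1^2 - x_1x_2 - 5x_1 + 5x_2 - 28, LT = x_1^2.
f_3 = 5x_1^2 + 6x_1x_2 - x_1 + 2x_2 - 22, LT = x_1^2.

S(f_1,f_2): lcm = x_1^2x_2. S = 1/5x_1x_2^2 + 3x_1x_2 + 5x_1 - x_2^2 + 28/5x_2.
  reduce S modulo (f_1, f_2, f_3):
  remainder 5x_1 - 7/5x_2^2 - 7/5x_2 - 15 ≠ 0; add h_4 = 5x_1 - 7/5x_2^2 - 7/5x_2 - 15 to the basis.

S(f_1,f_3): lcm = x_1^2x_2. S = -6/5x_1x_2^2 + 11/5x_1x_2 + 5x_1 - 2/5x_2^2 + 22/5x_2.
  reduce S modulo (f_1, f_2, f_3, h_4):
  remainder 17/5x_2^2 + 37/5x_2 + 4 ≠ 0; add h_5 = 17/5x_2^2 + 37/5x_2 + 4 to the basis.

S(f_2,f_3): lcm = x_1^2. S = -7/5x_1x_2 - 4/5x_1 + 3/5x_2 - 6/5.
  reduce S modulo (f_1, f_2, f_3, h_4, h_5):
  remainder 1557/425x_2 + 1557/425 ≠ 0; add h_6 = 1557/425x_2 + 1557/425 to the basis.

The other S-polynomials (S(f_1,h_4), S(f_2,h_4), S(f_3,h_4), S(f_1,h_5), S(f_2,h_5), S(f_3,h_5), S(h_4,h_5), S(f_1,h_6), S(f_2,h_6), S(f_3,h_6), S(h_4,h_6), S(h_5,h_6)) all reduce to 0 modulo the current basis, so we have a Gröbner basis.
Inter-reduce: drop elements whose leading term is divisible by another's, tail-reduce, and make monic.
Reduced Gröbner basis: {x_1 - 3, x_2 + 1}.

The lex basis is triangular: the last element involves only x_2. Solving x_2 + 1 = 0 gives x_2 ∈ {-1}; substituting each value into the earlier elements determines the remaining variables.
  x_2 = -1: the earlier basis element becomes x_1 - 3 = 0, giving x_1 = 3 — point (3, -1).
Zero-dimensionality of the ideal guarantees finitely many solutions over ℂ.

{(3, -1)}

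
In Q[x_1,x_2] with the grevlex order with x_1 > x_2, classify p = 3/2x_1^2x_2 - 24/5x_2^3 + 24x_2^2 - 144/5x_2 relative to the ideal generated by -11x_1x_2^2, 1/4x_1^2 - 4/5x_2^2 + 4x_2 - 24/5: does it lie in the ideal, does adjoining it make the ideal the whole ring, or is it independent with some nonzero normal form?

First compute the reduced Gröbner basis of I by Buchberger's algorithm.
f_1 = -11x_1x_2^2, LT = x_1x_2^2.
f_2 = 1/4x_1^2 - 4/5x_2^2 + 4x_2 - 24/5, LT = x_1^2.

S(f_1,f_2): lcm = x_1^2x_2^2. S = 16/5x_2^4 - 16x_2^3 + 96/5x_2^2.
  leading term x_2^4: no divisor's leading term divides it; move 16/5x_2^4 to the remainder.
  leading term x_2^3: no divisor's leading term divides it; move -16x_2^3 to the remainder.
  leading term x_2^2: no divisor's leading term divides it; move 96/5x_2^2 to the remainder.
  remainder 16/5x_2^4 - 16x_2^3 + 96/5x_2^2 ≠ 0; add h_3 = 16/5x_2^4 - 16x_2^3 + 96/5x_2^2 to the basis.

S(f_1,h_3): lcm = x_1x_2^4. S = 5x_1x_2^3 - 6x_1x_2^2.
  leading term x_1x_2^3: subtract (-5/11x_2)·f_1 from 5x_1x_2^3 - 6x_1x_2^2 → -6x_1x_2^2
  leading term x_1x_2^2: subtract (6/11)·f_1 from -6x_1x_2^2 → 0
  remainder 0.

S(f_2,h_3): leading monomials are coprime, so the S-polynomial reduces to 0 (Buchberger's first criterion).
Every S-polynomial of the final basis reduces to 0, so we have a Gröbner basis.
Inter-reduce: drop elements whose leading term is divisible by another's, tail-reduce, and make monic.
Reduced Gröbner basis: {x_2^4 - 5x_2^3 + 6x_2^2, x_1x_2^2, x_1^2 - 16/5x_2^2 + 16x_2 - 96/5}.
Label its elements g_1 = x_2^4 - 5x_2^3 + 6x_2^2, g_2 = x_1x_2^2, g_3 = x_1^2 - 16/5x_2^2 + 16x_2 - 96/5.

Reduce p = 3/2x_1^2x_2 - 24/5x_2^3 + 24x_2^2 - 144/5x_2 modulo G:
  leading term x_1^2x_2: subtract (3/2x_2)·g_3 from 3/2x_1^2x_2 - 24/5x_2^3 + 24x_2^2 - 144/5x_2 → 0
  normal form = 0.
Since the normal form is 0, p ∈ I.

3/2x_1^2x_2 - 24/5x_2^3 + 24x_2^2 - 144/5x_2 lies in I (it reduces to 0).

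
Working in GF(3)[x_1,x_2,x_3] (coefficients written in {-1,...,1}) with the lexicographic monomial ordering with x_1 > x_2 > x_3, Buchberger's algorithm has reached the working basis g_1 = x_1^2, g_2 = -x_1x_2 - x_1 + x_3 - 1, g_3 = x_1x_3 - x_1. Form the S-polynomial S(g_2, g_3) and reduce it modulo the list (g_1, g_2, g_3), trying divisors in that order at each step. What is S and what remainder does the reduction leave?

lcm(LM(g_2), LM(g_3)) = x_1x_2x_3.
S = (lcm/LT(g_2))·g_2 − (lcm/LT(g_3))·g_3 = x_1x_2 + x_1x_3 - x_3^2 + x_3.
Reduce S modulo (g_1, g_2, g_3) in that order:
  leading term x_1x_2: subtract (-1)·g_2 from x_1x_2 + x_1x_3 - x_3^2 + x_3 → x_1x_3 - x_1 - x_3^2 - x_3 - 1
  leading term x_1x_3: subtract (1)·g_3 from x_1x_3 - x_1 - x_3^2 - x_3 - 1 → -x_3^2 - x_3 - 1
  leading term x_3^2: no divisor's leading term divides it; move -x_3^2 to the remainder.
  leading term x_3: no divisor's leading term divides it; move -x_3 to the remainder.
  leading term 1: no divisor's leading term divides it; move -1 to the remainder.
The remainder -x_3^2 - x_3 - 1 is nonzero, so it would be added as the next basis element.
This is the inner loop of Buchberger's algorithm — each nonzero remainder becomes a new basis element.

S(g_2, g_3) = x_1x_2 + x_1x_3 - x_3^2 + x_3; remainder on division = -x_3^2 - x_3 - 1.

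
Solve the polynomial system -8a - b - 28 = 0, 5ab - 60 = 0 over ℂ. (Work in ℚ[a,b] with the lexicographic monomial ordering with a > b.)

{(-1/2, -24), (-3, -4)}

Compute a lex Gröbner basis by Buchberger's algorithm.
f_1 = -8a - b - 28, LT = a.
f_2 = 5ab - 60, LT = ab.

S(f_1,f_2): lcm = ab. S = ⅛b² + 7/2b + 12.
  leading term b²: no divisor's leading term divides it; move ⅛b² to the remainder.
  leading term b: no divisor's leading term divides it; move 7/2b to the remainder.
  leading term 1: no divisor's leading term divides it; move 12 to the remainder.
  remainder ⅛b² + 7/2b + 12 ≠ 0; add h_3 = ⅛b² + 7/2b + 12 to the basis.

S(f_1,h_3): leading monomials are coprime, so the S-polynomial reduces to 0 (Buchberger's first criterion).
S(f_2,h_3): lcm = ab². S = -28ab - 96a - 12b.
  leading term ab: subtract (7/2b)·f_1 from -28ab - 96a - 12b → -96a + 7/2b² + 86b
  leading term a: subtract (12)·f_1 from -96a + 7/2b² + 86b → 7/2b² + 98b + 336
  leading term b²: subtract (28)·h_3 from 7/2b² + 98b + 336 → 0
  remainder 0.

Every S-polynomial of the final basis reduces to 0, so we have a Gröbner basis.
Inter-reduce: drop elements whose leading term is divisible by another's, tail-reduce, and make monic.
Reduced Gröbner basis: {a + ⅛b + 7/2, b² + 28b + 96}.

The lex basis is triangular: the last element involves only b. Solving b² + 28b + 96 = 0 gives b ∈ {-24, -4}; substituting each value into the earlier elements determines the remaining variables.
  b = -24: the earlier basis element becomes a + ½ = 0, giving a = -1/2 — point (-1/2, -24).
  b = -4: the earlier basis element becomes a + 3 = 0, giving a = -3 — point (-3, -4).
Each listed point satisfies every original equation (direct substitution).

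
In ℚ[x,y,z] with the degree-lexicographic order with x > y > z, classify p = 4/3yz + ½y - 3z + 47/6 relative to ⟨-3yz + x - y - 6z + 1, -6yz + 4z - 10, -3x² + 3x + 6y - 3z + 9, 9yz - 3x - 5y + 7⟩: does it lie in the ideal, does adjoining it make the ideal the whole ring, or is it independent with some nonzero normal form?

Adjoining 4/3yz + ½y - 3z + 47/6 makes the ideal the whole ring: the system is inconsistent.

First compute the reduced Gröbner basis of I by Buchberger's algorithm.
f_1 = -3yz + x - y - 6z + 1, LT = yz.
f_2 = -6yz + 4z - 10, LT = yz.
f_3 = -3x² + 3x + 6y - 3z + 9, LT = x².
f_4 = 9yz - 3x - 5y + 7, LT = yz.

S(f_1,f_2): lcm = yz. S = -⅓x + ⅓y + 8/3z - 2.
  leading term x: no divisor's leading term divides it; move -⅓x to the remainder.
  leading term y: no divisor's leading term divides it; move ⅓y to the remainder.
  leading term z: no divisor's leading term divides it; move 8/3z to the remainder.
  leading term 1: no divisor's leading term divides it; move -2 to the remainder.
  remainder -⅓x + ⅓y + 8/3z - 2 ≠ 0; add h_5 = -⅓x + ⅓y + 8/3z - 2 to the basis.

S(f_1,f_4): lcm = yz. S = 8/9y + 2z - 10/9.
  leading term y: no divisor's leading term divides it; move 8/9y to the remainder.
  leading term z: no divisor's leading term divides it; move 2z to the remainder.
  leading term 1: no divisor's leading term divides it; move -10/9 to the remainder.
  remainder 8/9y + 2z - 10/9 ≠ 0; add h_6 = 8/9y + 2z - 10/9 to the basis.

S(f_3,h_5): lcm = x². S = xy + 8xz - 7x - 2y + z - 3.
  leading term xy: subtract (-3y)·h_5 from xy + 8xz - 7x - 2y + z - 3 → 8xz + y² + 8yz - 7x - 8y + z - 3
  leading term xz: subtract (-24z)·h_5 from 8xz + y² + 8yz - 7x - 8y + z - 3 → y² + 16yz + 64z² - 7x - 8y - 47z - 3
  leading term y²: subtract (9/8y)·h_6 from y² + 16yz + 64z² - 7x - 8y - 47z - 3 → 55/4yz + 64z² - 7x - 27/4y - 47z - 3
  leading term yz: subtract (-55/12)·f_1 from 55/4yz + 64z² - 7x - 27/4y - 47z - 3 → 64z² - 29/12x - 34/3y - 149/2z + 19/12
  leading term z²: no divisor's leading term divides it; move 64z² to the remainder.
  leading term x: subtract (29/4)·h_5 from -29/12x - 34/3y - 149/2z + 19/12 → -55/4y - 563/6z + 193/12
  leading term y: subtract (-495/32)·h_6 from -55/4y - 563/6z + 193/12 → -3019/48z - 53/48
  leading term z: no divisor's leading term divides it; move -3019/48z to the remainder.
  leading term 1: no divisor's leading term divides it; move -53/48 to the remainder.
  remainder 64z² - 3019/48z - 53/48 ≠ 0; add h_7 = 64z² - 3019/48z - 53/48 to the basis.

S(f_1,h_6): lcm = yz. S = -9/4z² - ⅓x + ⅓y + 13/4z - ⅓.
  leading term z²: subtract (-9/256)·h_7 from -9/4z² - ⅓x + ⅓y + 13/4z - ⅓ → -⅓x + ⅓y + 4255/4096z - 4573/12288
  leading term x: subtract (1)·h_5 from -⅓x + ⅓y + 4255/4096z - 4573/12288 → -20003/12288z + 20003/12288
  leading term z: no divisor's leading term divides it; move -20003/12288z to the remainder.
  leading term 1: no divisor's leading term divides it; move 20003/12288 to the remainder.
  remainder -20003/12288z + 20003/12288 ≠ 0; add h_8 = -20003/12288z + 20003/12288 to the basis.

The other S-polynomials (S(f_1,f_3), S(f_2,f_3), S(f_2,f_4), S(f_3,f_4), S(f_1,h_5), S(f_2,h_5), S(f_4,h_5), S(f_2,h_6), S(f_3,h_6), S(f_4,h_6), S(h_5,h_6), S(f_1,h_7), S(f_2,h_7), S(f_3,h_7), S(f_4,h_7), S(h_5,h_7), S(h_6,h_7), S(f_1,h_8), S(f_2,h_8), S(f_3,h_8), S(f_4,h_8), S(h_5,h_8), S(h_6,h_8), S(h_7,h_8)) all reduce to 0 modulo the current basis, so we have a Gröbner basis.
Inter-reduce: drop elements whose leading term is divisible by another's, tail-reduce, and make monic.
Reduced Gröbner basis: {x - 1, y + 1, z - 1}.
Label its elements g_1 = x - 1, g_2 = y + 1, g_3 = z - 1.

Reduce p = 4/3yz + ½y - 3z + 47/6 modulo G:
  leading term yz: subtract (4/3z)·g_2 from 4/3yz + ½y - 3z + 47/6 → ½y - 13/3z + 47/6
  leading term y: subtract (½)·g_2 from ½y - 13/3z + 47/6 → -13/3z + 22/3
  leading term z: subtract (-13/3)·g_3 from -13/3z + 22/3 → 3
  leading term 1: no divisor's leading term divides it; move 3 to the remainder.
  normal form = 3.
The normal form is nonzero, so p ∉ I. Since p minus its normal form lies in I, I + (p) = I + (r) where r = 3; decide whether this ideal is the whole ring.
Here r = 3 is a nonzero constant, hence a unit: 1 ∈ I + (p), the Gröbner basis of I + (p) is {1}, and the enlarged system has no common solution — adjoining p is inconsistent.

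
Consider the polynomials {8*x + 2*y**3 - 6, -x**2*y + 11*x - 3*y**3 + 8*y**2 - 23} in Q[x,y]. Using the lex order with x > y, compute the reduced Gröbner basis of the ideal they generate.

G = {x + 1/4*y**3 - 3/4, y**7 - 6*y**4 + 92*y**3 - 128*y**2 + 9*y + 236}

f_1 = 8*x + 2*y**3 - 6, LT = x.
f_2 = -x**2*y + 11*x - 3*y**3 + 8*y**2 - 23, LT = x**2*y.

S(f_1,f_2): lcm = x**2*y. S = 1/4*x*y**4 - 3/4*x*y + 11*x - 3*y**3 + 8*y**2 - 23.
  leading term x*y**4: subtract (1/32*y**4)·f_1 from 1/4*x*y**4 - 3/4*x*y + 11*x - 3*y**3 + 8*y**2 - 23 → -3/4*x*y + 11*x - 1/16*y**7 + 3/16*y**4 - 3*y**3 + 8*y**2 - 23
  leading term x*y: subtract (-3/32*y)·f_1 from -3/4*x*y + 11*x - 1/16*y**7 + 3/16*y**4 - 3*y**3 + 8*y**2 - 23 → 11*x - 1/16*y**7 + 3/8*y**4 - 3*y**3 + 8*y**2 - 9/16*y - 23
  leading term x: subtract (11/8)·f_1 from 11*x - 1/16*y**7 + 3/8*y**4 - 3*y**3 + 8*y**2 - 9/16*y - 23 → -1/16*y**7 + 3/8*y**4 - 23/4*y**3 + 8*y**2 - 9/16*y - 59/4
  leading term y**7: no divisor's leading term divides it; move -1/16*y**7 to the remainder.
  leading term y**4: no divisor's leading term divides it; move 3/8*y**4 to the remainder.
  leading term y**3: no divisor's leading term divides it; move -23/4*y**3 to the remainder.
  leading term y**2: no divisor's leading term divides it; move 8*y**2 to the remainder.
  leading term y: no divisor's leading term divides it; move -9/16*y to the remainder.
  leading term 1: no divisor's leading term divides it; move -59/4 to the remainder.
  remainder -1/16*y**7 + 3/8*y**4 - 23/4*y**3 + 8*y**2 - 9/16*y - 59/4 ≠ 0; add g_3 = -1/16*y**7 + 3/8*y**4 - 23/4*y**3 + 8*y**2 - 9/16*y - 59/4 to the basis.

S(f_1,g_3): leading monomials are coprime, so the S-polynomial reduces to 0 (Buchberger's first criterion).
S(f_2,g_3): lcm = x**2*y**7. S = 6*x**2*y**4 - 92*x**2*y**3 + 128*x**2*y**2 - 9*x**2*y - 236*x**2 - 11*x*y**6 + 3*y**9 - 8*y**8 + 23*y**6.
  leading term x**2*y**4: subtract (3/4*x*y**4)·f_1 from 6*x**2*y**4 - 92*x**2*y**3 + 128*x**2*y**2 - 9*x**2*y - 236*x**2 - 11*x*y**6 + 3*y**9 - 8*y**8 + 23*y**6 → -92*x**2*y**3 + 128*x**2*y**2 - 9*x**2*y - 236*x**2 - 3/2*x*y**7 - 11*x*y**6 + 9/2*x*y**4 + 3*y**9 - 8*y**8 + 23*y**6
  leading term x**2*y**3: subtract (-23/2*x*y**3)·f_1 from -92*x**2*y**3 + 128*x**2*y**2 - 9*x**2*y - 236*x**2 - 3/2*x*y**7 - 11*x*y**6 + 9/2*x*y**4 + 3*y**9 - 8*y**8 + 23*y**6 → 128*x**2*y**2 - 9*x**2*y - 236*x**2 - 3/2*x*y**7 + 12*x*y**6 + 9/2*x*y**4 - 69*x*y**3 + 3*y**9 - 8*y**8 + 23*y**6
  leading term x**2*y**2: subtract (16*x*y**2)·f_1 from 128*x**2*y**2 - 9*x**2*y - 236*x**2 - 3/2*x*y**7 + 12*x*y**6 + 9/2*x*y**4 - 69*x*y**3 + 3*y**9 - 8*y**8 + 23*y**6 → -9*x**2*y - 236*x**2 - 3/2*x*y**7 + 12*x*y**6 - 32*x*y**5 + 9/2*x*y**4 - 69*x*y**3 + 96*x*y**2 + 3*y**9 - 8*y**8 + 23*y**6
  leading term x**2*y: subtract (-9/8*x*y)·f_1 from -9*x**2*y - 236*x**2 - 3/2*x*y**7 + 12*x*y**6 - 32*x*y**5 + 9/2*x*y**4 - 69*x*y**3 + 96*x*y**2 + 3*y**9 - 8*y**8 + 23*y**6 → -236*x**2 - 3/2*x*y**7 + 12*x*y**6 - 32*x*y**5 + 27/4*x*y**4 - 69*x*y**3 + 96*x*y**2 - 27/4*x*y + 3*y**9 - 8*y**8 + 23*y**6
  leading term x**2: subtract (-59/2*x)·f_1 from -236*x**2 - 3/2*x*y**7 + 12*x*y**6 - 32*x*y**5 + 27/4*x*y**4 - 69*x*y**3 + 96*x*y**2 - 27/4*x*y + 3*y**9 - 8*y**8 + 23*y**6 → -3/2*x*y**7 + 12*x*y**6 - 32*x*y**5 + 27/4*x*y**4 - 10*x*y**3 + 96*x*y**2 - 27/4*x*y - 177*x + 3*y**9 - 8*y**8 + 23*y**6
  leading term x*y**7: subtract (-3/16*y**7)·f_1 from -3/2*x*y**7 + 12*x*y**6 - 32*x*y**5 + 27/4*x*y**4 - 10*x*y**3 + 96*x*y**2 - 27/4*x*y - 177*x + 3*y**9 - 8*y**8 + 23*y**6 → 12*x*y**6 - 32*x*y**5 + 27/4*x*y**4 - 10*x*y**3 + 96*x*y**2 - 27/4*x*y - 177*x + 3/8*y**10 + 3*y**9 - 8*y**8 - 9/8*y**7 + 23*y**6
  leading term x*y**6: subtract (3/2*y**6)·f_1 from 12*x*y**6 - 32*x*y**5 + 27/4*x*y**4 - 10*x*y**3 + 96*x*y**2 - 27/4*x*y - 177*x + 3/8*y**10 + 3*y**9 - 8*y**8 - 9/8*y**7 + 23*y**6 → -32*x*y**5 + 27/4*x*y**4 - 10*x*y**3 + 96*x*y**2 - 27/4*x*y - 177*x + 3/8*y**10 - 8*y**8 - 9/8*y**7 + 32*y**6
  leading term x*y**5: subtract (-4*y**5)·f_1 from -32*x*y**5 + 27/4*x*y**4 - 10*x*y**3 + 96*x*y**2 - 27/4*x*y - 177*x + 3/8*y**10 - 8*y**8 - 9/8*y**7 + 32*y**6 → 27/4*x*y**4 - 10*x*y**3 + 96*x*y**2 - 27/4*x*y - 177*x + 3/8*y**10 - 9/8*y**7 + 32*y**6 - 24*y**5
  leading term x*y**4: subtract (27/32*y**4)·f_1 from 27/4*x*y**4 - 10*x*y**3 + 96*x*y**2 - 27/4*x*y - 177*x + 3/8*y**10 - 9/8*y**7 + 32*y**6 - 24*y**5 → -10*x*y**3 + 96*x*y**2 - 27/4*x*y - 177*x + 3/8*y**10 - 45/16*y**7 + 32*y**6 - 24*y**5 + 81/16*y**4
  leading term x*y**3: subtract (-5/4*y**3)·f_1 from -10*x*y**3 + 96*x*y**2 - 27/4*x*y - 177*x + 3/8*y**10 - 45/16*y**7 + 32*y**6 - 24*y**5 + 81/16*y**4 → 96*x*y**2 - 27/4*x*y - 177*x + 3/8*y**10 - 45/16*y**7 + 69/2*y**6 - 24*y**5 + 81/16*y**4 - 15/2*y**3
  leading term x*y**2: subtract (12*y**2)·f_1 from 96*x*y**2 - 27/4*x*y - 177*x + 3/8*y**10 - 45/16*y**7 + 69/2*y**6 - 24*y**5 + 81/16*y**4 - 15/2*y**3 → -27/4*x*y - 177*x + 3/8*y**10 - 45/16*y**7 + 69/2*y**6 - 48*y**5 + 81/16*y**4 - 15/2*y**3 + 72*y**2
  leading term x*y: subtract (-27/32*y)·f_1 from -27/4*x*y - 177*x + 3/8*y**10 - 45/16*y**7 + 69/2*y**6 - 48*y**5 + 81/16*y**4 - 15/2*y**3 + 72*y**2 → -177*x + 3/8*y**10 - 45/16*y**7 + 69/2*y**6 - 48*y**5 + 27/4*y**4 - 15/2*y**3 + 72*y**2 - 81/16*y
  leading term x: subtract (-177/8)·f_1 from -177*x + 3/8*y**10 - 45/16*y**7 + 69/2*y**6 - 48*y**5 + 27/4*y**4 - 15/2*y**3 + 72*y**2 - 81/16*y → 3/8*y**10 - 45/16*y**7 + 69/2*y**6 - 48*y**5 + 27/4*y**4 + 147/4*y**3 + 72*y**2 - 81/16*y - 531/4
  leading term y**10: subtract (-6*y**3)·g_3 from 3/8*y**10 - 45/16*y**7 + 69/2*y**6 - 48*y**5 + 27/4*y**4 + 147/4*y**3 + 72*y**2 - 81/16*y - 531/4 → -9/16*y**7 + 27/8*y**4 - 207/4*y**3 + 72*y**2 - 81/16*y - 531/4
  leading term y**7: subtract (9)·g_3 from -9/16*y**7 + 27/8*y**4 - 207/4*y**3 + 72*y**2 - 81/16*y - 531/4 → 0
  remainder 0.

Every S-polynomial of the final basis reduces to 0, so we have a Gröbner basis.
Inter-reduce: drop elements whose leading term is divisible by another's, tail-reduce, and make monic.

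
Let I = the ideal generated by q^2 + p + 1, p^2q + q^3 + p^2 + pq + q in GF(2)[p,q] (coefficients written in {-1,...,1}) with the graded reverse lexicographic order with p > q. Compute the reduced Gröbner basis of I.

G = {p^3, p^2q + p^2, q^2 + p + 1}

This is the nonlinear analogue of row-reducing a linear system.

f_1 = q^2 + p + 1, LT = q^2.
f_2 = p^2q + q^3 + p^2 + pq + q, LT = p^2q.

S(f_1,f_2): lcm = p^2q^2. S = q^4 + p^3 + p^2q + pq^2 + p^2 + q^2.
  reduce S modulo (f_1, f_2):
  remainder p^3 ≠ 0; add g_3 = p^3 to the basis.

The other S-polynomials (S(f_1,g_3), S(f_2,g_3)) all reduce to 0 modulo the current basis, so we have a Gröbner basis.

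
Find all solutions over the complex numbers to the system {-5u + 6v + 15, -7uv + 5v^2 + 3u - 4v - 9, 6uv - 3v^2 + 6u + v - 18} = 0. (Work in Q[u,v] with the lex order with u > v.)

{(3, 0)}

Compute a lex Gröbner basis by Buchberger's algorithm.
f_1 = -5u + 6v + 15, LT = u.
f_2 = -7uv + 3u + 5v^2 - 4v - 9, LT = uv.
f_3 = 6uv + 6u - 3v^2 + v - 18, LT = uv.

S(f_1,f_2): lcm = uv. S = 3/7u - 17/35v^2 - 25/7v - 9/7.
  leading term u: subtract (-3/35)·f_1 from 3/7u - 17/35v^2 - 25/7v - 9/7 → -17/35v^2 - 107/35v
  leading term v^2: no divisor's leading term divides it; move -17/35v^2 to the remainder.
  leading term v: no divisor's leading term divides it; move -107/35v to the remainder.
  remainder -17/35v^2 - 107/35v ≠ 0; add h_4 = -17/35v^2 - 107/35v to the basis.

S(f_1,f_3): lcm = uv. S = -u - 7/10v^2 - 19/6v + 3.
  leading term u: subtract (1/5)·f_1 from -u - 7/10v^2 - 19/6v + 3 → -7/10v^2 - 131/30v
  leading term v^2: subtract (49/34)·h_4 from -7/10v^2 - 131/30v → 2/51v
  leading term v: no divisor's leading term divides it; move 2/51v to the remainder.
  remainder 2/51v ≠ 0; add h_5 = 2/51v to the basis.

The other S-polynomials (S(f_2,f_3), S(f_1,h_4), S(f_2,h_4), S(f_3,h_4), S(f_1,h_5), S(f_2,h_5), S(f_3,h_5), S(h_4,h_5)) all reduce to 0 modulo the current basis, so we have a Gröbner basis.
Inter-reduce: drop elements whose leading term is divisible by another's, tail-reduce, and make monic.
Reduced Gröbner basis: {u - 3, v}.

The lex basis is triangular: the last element involves only v. Solving v = 0 gives v ∈ {0}; substituting each value into the earlier elements determines the remaining variables.
  v = 0: the earlier basis element becomes u - 3 = 0, giving u = 3 — point (3, 0).
Each listed point satisfies every original equation (direct substitution).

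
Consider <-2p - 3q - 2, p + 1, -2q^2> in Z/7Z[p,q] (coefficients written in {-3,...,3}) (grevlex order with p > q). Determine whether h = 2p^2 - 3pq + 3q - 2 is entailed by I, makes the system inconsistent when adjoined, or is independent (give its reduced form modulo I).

First compute the reduced Gröbner basis of I by Buchberger's algorithm.
f_1 = -2p - 3q - 2, LT = p.
f_2 = p + 1, LT = p.
f_3 = -2q^2, LT = q^2.

S(f_1,f_2): lcm = p. S = -2q.
  leading term q: no divisor's leading term divides it; move -2q to the remainder.
  remainder -2q ≠ 0; add k_4 = -2q to the basis.

The other S-polynomials (S(f_1,f_3), S(f_2,f_3), S(f_1,k_4), S(f_2,k_4), S(f_3,k_4)) all reduce to 0 modulo the current basis, so we have a Gröbner basis.
Inter-reduce: drop elements whose leading term is divisible by another's, tail-reduce, and make monic.
Reduced Gröbner basis: {p + 1, q}.
Label its elements g_1 = p + 1, g_2 = q.

Reduce h = 2p^2 - 3pq + 3q - 2 modulo G:
  leading term p^2: subtract (2p)·g_1 from 2p^2 - 3pq + 3q - 2 → -3pq - 2p + 3q - 2
  leading term pq: subtract (-3q)·g_1 from -3pq - 2p + 3q - 2 → -2p - q - 2
  leading term p: subtract (-2)·g_1 from -2p - q - 2 → -q
  leading term q: subtract (-1)·g_2 from -q → 0
  normal form = 0.
Since the normal form is 0, h ∈ I.

2p^2 - 3pq + 3q - 2 lies in I (it reduces to 0).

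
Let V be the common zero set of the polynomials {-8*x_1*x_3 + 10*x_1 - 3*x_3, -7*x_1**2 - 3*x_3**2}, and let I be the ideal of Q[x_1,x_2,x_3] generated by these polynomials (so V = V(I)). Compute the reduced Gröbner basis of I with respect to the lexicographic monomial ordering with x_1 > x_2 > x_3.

G = {x_1 - 32/35*x_3**3 + 8/7*x_3**2 - 3/10*x_3, x_3**4 - 5/2*x_3**3 + 121/64*x_3**2}

f_1 = -8*x_1*x_3 + 10*x_1 - 3*x_3, LT = x_1*x_3.
f_2 = -7*x_1**2 - 3*x_3**2, LT = x_1**2.

S(f_1,f_2): lcm = x_1**2*x_3. S = -5/4*x_1**2 + 3/8*x_1*x_3 - 3/7*x_3**3.
  leading term x_1**2: subtract (5/28)·f_2 from -5/4*x_1**2 + 3/8*x_1*x_3 - 3/7*x_3**3 → 3/8*x_1*x_3 - 3/7*x_3**3 + 15/28*x_3**2
  leading term x_1*x_3: subtract (-3/64)·f_1 from 3/8*x_1*x_3 - 3/7*x_3**3 + 15/28*x_3**2 → 15/32*x_1 - 3/7*x_3**3 + 15/28*x_3**2 - 9/64*x_3
  leading term x_1: no divisor's leading term divides it; move 15/32*x_1 to the remainder.
  leading term x_3**3: no divisor's leading term divides it; move -3/7*x_3**3 to the remainder.
  leading term x_3**2: no divisor's leading term divides it; move 15/28*x_3**2 to the remainder.
  leading term x_3: no divisor's leading term divides it; move -9/64*x_3 to the remainder.
  remainder 15/32*x_1 - 3/7*x_3**3 + 15/28*x_3**2 - 9/64*x_3 ≠ 0; add g_3 = 15/32*x_1 - 3/7*x_3**3 + 15/28*x_3**2 - 9/64*x_3 to the basis.

S(f_1,g_3): lcm = x_1*x_3. S = -5/4*x_1 + 32/35*x_3**4 - 8/7*x_3**3 + 3/10*x_3**2 + 3/8*x_3.
  leading term x_1: subtract (-8/3)·g_3 from -5/4*x_1 + 32/35*x_3**4 - 8/7*x_3**3 + 3/10*x_3**2 + 3/8*x_3 → 32/35*x_3**4 - 16/7*x_3**3 + 121/70*x_3**2
  leading term x_3**4: no divisor's leading term divides it; move 32/35*x_3**4 to the remainder.
  leading term x_3**3: no divisor's leading term divides it; move -16/7*x_3**3 to the remainder.
  leading term x_3**2: no divisor's leading term divides it; move 121/70*x_3**2 to the remainder.
  remainder 32/35*x_3**4 - 16/7*x_3**3 + 121/70*x_3**2 ≠ 0; add g_4 = 32/35*x_3**4 - 16/7*x_3**3 + 121/70*x_3**2 to the basis.

The other S-polynomials (S(f_2,g_3), S(f_1,g_4), S(f_2,g_4), S(g_3,g_4)) all reduce to 0 modulo the current basis, so we have a Gröbner basis.
Inter-reduce: drop elements whose leading term is divisible by another's, tail-reduce, and make monic.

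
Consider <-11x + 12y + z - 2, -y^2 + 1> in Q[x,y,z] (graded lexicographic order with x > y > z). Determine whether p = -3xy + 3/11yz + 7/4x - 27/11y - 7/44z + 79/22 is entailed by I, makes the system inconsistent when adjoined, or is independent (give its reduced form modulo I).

First compute the reduced Gröbner basis of I by Buchberger's algorithm.
f_1 = -11x + 12y + z - 2, LT = x.
f_2 = -y^2 + 1, LT = y^2.

The S-polynomials (S(f_1,f_2)) all reduce to 0 modulo the current basis, so we have a Gröbner basis.
Inter-reduce: drop elements whose leading term is divisible by another's, tail-reduce, and make monic.
Reduced Gröbner basis: {y^2 - 1, x - 12/11y - 1/11z + 2/11}.
Label its elements g_1 = y^2 - 1, g_2 = x - 12/11y - 1/11z + 2/11.

Reduce p = -3xy + 3/11yz + 7/4x - 27/11y - 7/44z + 79/22 modulo G:
  leading term xy: subtract (-3y)·g_2 from -3xy + 3/11yz + 7/4x - 27/11y - 7/44z + 79/22 → -36/11y^2 + 7/4x - 21/11y - 7/44z + 79/22
  leading term y^2: subtract (-36/11)·g_1 from -36/11y^2 + 7/4x - 21/11y - 7/44z + 79/22 → 7/4x - 21/11y - 7/44z + 7/22
  leading term x: subtract (7/4)·g_2 from 7/4x - 21/11y - 7/44z + 7/22 → 0
  normal form = 0.
Since the normal form is 0, p ∈ I.

Ideal membership is decidable via reduction modulo a Gröbner basis.

-3xy + 3/11yz + 7/4x - 27/11y - 7/44z + 79/22 lies in I (it reduces to 0).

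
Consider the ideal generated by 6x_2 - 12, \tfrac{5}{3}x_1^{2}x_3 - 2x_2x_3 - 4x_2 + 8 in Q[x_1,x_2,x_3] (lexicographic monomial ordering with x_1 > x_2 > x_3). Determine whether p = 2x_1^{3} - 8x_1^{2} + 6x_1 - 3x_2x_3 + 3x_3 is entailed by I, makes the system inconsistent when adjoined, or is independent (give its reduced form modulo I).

First compute the reduced Gröbner basis of I by Buchberger's algorithm.
f_1 = 6x_2 - 12, LT = x_2.
f_2 = \tfrac{5}{3}x_1^{2}x_3 - 2x_2x_3 - 4x_2 + 8, LT = x_1^{2}x_3.

S(f_1,f_2): leading monomials are coprime, so the S-polynomial reduces to 0 (Buchberger's first criterion).
Every S-polynomial of the final basis reduces to 0, so we have a Gröbner basis.
Inter-reduce: drop elements whose leading term is divisible by another's, tail-reduce, and make monic.
Reduced Gröbner basis: {x_1^{2}x_3 - \tfrac{12}{5}x_3, x_2 - 2}.
Label its elements g_1 = x_1^{2}x_3 - \tfrac{12}{5}x_3, g_2 = x_2 - 2.

Reduce p = 2x_1^{3} - 8x_1^{2} + 6x_1 - 3x_2x_3 + 3x_3 modulo G:
  leading term x_1^{3}: no divisor's leading term divides it; move 2x_1^{3} to the remainder.
  leading term x_1^{2}: no divisor's leading term divides it; move -8x_1^{2} to the remainder.
  leading term x_1: no divisor's leading term divides it; move 6x_1 to the remainder.
  leading term x_2x_3: subtract (-3x_3)·g_2 from -3x_2x_3 + 3x_3 → -3x_3
  leading term x_3: no divisor's leading term divides it; move -3x_3 to the remainder.
  normal form = 2x_1^{3} - 8x_1^{2} + 6x_1 - 3x_3.
The normal form is nonzero, so p ∉ I. Since p minus its normal form lies in I, I + (p) = I + (r) where r = 2x_1^{3} - 8x_1^{2} + 6x_1 - 3x_3; decide whether this ideal is the whole ring.
Run Buchberger on G together with r (pairs among the g_i already reduce to 0 since G is a Gröbner basis):
g_1 = x_1^{2}x_3 - \tfrac{12}{5}x_3, LT = x_1^{2}x_3.
g_2 = x_2 - 2, LT = x_2.
r = 2x_1^{3} - 8x_1^{2} + 6x_1 - 3x_3, LT = x_1^{3}.

S(g_1,g_2): leading monomials are coprime, so the S-polynomial reduces to 0 (Buchberger's first criterion).
S(g_1,r): lcm = x_1^{3}x_3. S = 4x_1^{2}x_3 - \tfrac{27}{5}x_1x_3 + \tfrac{3}{2}x_3^{2}.
  leading term x_1^{2}x_3: subtract (4)·g_1 from 4x_1^{2}x_3 - \tfrac{27}{5}x_1x_3 + \tfrac{3}{2}x_3^{2} → -\tfrac{27}{5}x_1x_3 + \tfrac{3}{2}x_3^{2} + \tfrac{48}{5}x_3
  leading term x_1x_3: no divisor's leading term divides it; move -\tfrac{27}{5}x_1x_3 to the remainder.
  leading term x_3^{2}: no divisor's leading term divides it; move \tfrac{3}{2}x_3^{2} to the remainder.
  leading term x_3: no divisor's leading term divides it; move \tfrac{48}{5}x_3 to the remainder.
  remainder -\tfrac{27}{5}x_1x_3 + \tfrac{3}{2}x_3^{2} + \tfrac{48}{5}x_3 ≠ 0; add m_4 = -\tfrac{27}{5}x_1x_3 + \tfrac{3}{2}x_3^{2} + \tfrac{48}{5}x_3 to the basis.

S(g_2,r): leading monomials are coprime, so the S-polynomial reduces to 0 (Buchberger's first criterion).
S(g_1,m_4): lcm = x_1^{2}x_3. S = \tfrac{5}{18}x_1x_3^{2} + \tfrac{16}{9}x_1x_3 - \tfrac{12}{5}x_3.
  leading term x_1x_3^{2}: subtract (-\tfrac{25}{486}x_3)·m_4 from \tfrac{5}{18}x_1x_3^{2} + \tfrac{16}{9}x_1x_3 - \tfrac{12}{5}x_3 → \tfrac{16}{9}x_1x_3 + \tfrac{25}{324}x_3^{3} + \tfrac{40}{81}x_3^{2} - \tfrac{12}{5}x_3
  leading term x_1x_3: subtract (-\tfrac{80}{243})·m_4 from \tfrac{16}{9}x_1x_3 + \tfrac{25}{324}x_3^{3} + \tfrac{40}{81}x_3^{2} - \tfrac{12}{5}x_3 → \tfrac{25}{324}x_3^{3} + \tfrac{80}{81}x_3^{2} + \tfrac{308}{405}x_3
  leading term x_3^{3}: no divisor's leading term divides it; move \tfrac{25}{324}x_3^{3} to the remainder.
  leading term x_3^{2}: no divisor's leading term divides it; move \tfrac{80}{81}x_3^{2} to the remainder.
  leading term x_3: no divisor's leading term divides it; move \tfrac{308}{405}x_3 to the remainder.
  remainder \tfrac{25}{324}x_3^{3} + \tfrac{80}{81}x_3^{2} + \tfrac{308}{405}x_3 ≠ 0; add m_5 = \tfrac{25}{324}x_3^{3} + \tfrac{80}{81}x_3^{2} + \tfrac{308}{405}x_3 to the basis.

S(g_2,m_4): leading monomials are coprime, so the S-polynomial reduces to 0 (Buchberger's first criterion).
S(r,m_4): lcm = x_1^{3}x_3. S = \tfrac{5}{18}x_1^{2}x_3^{2} - \tfrac{20}{9}x_1^{2}x_3 + 3x_1x_3 - \tfrac{3}{2}x_3^{2}.
  leading term x_1^{2}x_3^{2}: subtract (\tfrac{5}{18}x_3)·g_1 from \tfrac{5}{18}x_1^{2}x_3^{2} - \tfrac{20}{9}x_1^{2}x_3 + 3x_1x_3 - \tfrac{3}{2}x_3^{2} → -\tfrac{20}{9}x_1^{2}x_3 + 3x_1x_3 - \tfrac{5}{6}x_3^{2}
  leading term x_1^{2}x_3: subtract (-\tfrac{20}{9})·g_1 from -\tfrac{20}{9}x_1^{2}x_3 + 3x_1x_3 - \tfrac{5}{6}x_3^{2} → 3x_1x_3 - \tfrac{5}{6}x_3^{2} - \tfrac{16}{3}x_3
  leading term x_1x_3: subtract (-\tfrac{5}{9})·m_4 from 3x_1x_3 - \tfrac{5}{6}x_3^{2} - \tfrac{16}{3}x_3 → 0
  remainder 0.

S(g_1,m_5): lcm = x_1^{2}x_3^{3}. S = -\tfrac{64}{5}x_1^{2}x_3^{2} - \tfrac{1232}{125}x_1^{2}x_3 - \tfrac{12}{5}x_3^{3}.
  leading term x_1^{2}x_3^{2}: subtract (-\tfrac{64}{5}x_3)·g_1 from -\tfrac{64}{5}x_1^{2}x_3^{2} - \tfrac{1232}{125}x_1^{2}x_3 - \tfrac{12}{5}x_3^{3} → -\tfrac{1232}{125}x_1^{2}x_3 - \tfrac{12}{5}x_3^{3} - \tfrac{768}{25}x_3^{2}
  leading term x_1^{2}x_3: subtract (-\tfrac{1232}{125})·g_1 from -\tfrac{1232}{125}x_1^{2}x_3 - \tfrac{12}{5}x_3^{3} - \tfrac{768}{25}x_3^{2} → -\tfrac{12}{5}x_3^{3} - \tfrac{768}{25}x_3^{2} - \tfrac{14784}{625}x_3
  leading term x_3^{3}: subtract (-\tfrac{3888}{125})·m_5 from -\tfrac{12}{5}x_3^{3} - \tfrac{768}{25}x_3^{2} - \tfrac{14784}{625}x_3 → 0
  remainder 0.

S(g_2,m_5): leading monomials are coprime, so the S-polynomial reduces to 0 (Buchberger's first criterion).
S(r,m_5): leading monomials are coprime, so the S-polynomial reduces to 0 (Buchberger's first criterion).
S(m_4,m_5): lcm = x_1x_3^{3}. S = -\tfrac{64}{5}x_1x_3^{2} - \tfrac{1232}{125}x_1x_3 - \tfrac{5}{18}x_3^{4} - \tfrac{16}{9}x_3^{3}.
  leading term x_1x_3^{2}: subtract (\tfrac{64}{27}x_3)·m_4 from -\tfrac{64}{5}x_1x_3^{2} - \tfrac{1232}{125}x_1x_3 - \tfrac{5}{18}x_3^{4} - \tfrac{16}{9}x_3^{3} → -\tfrac{1232}{125}x_1x_3 - \tfrac{5}{18}x_3^{4} - \tfrac{16}{3}x_3^{3} - \tfrac{1024}{45}x_3^{2}
  leading term x_1x_3: subtract (\tfrac{1232}{675})·m_4 from -\tfrac{1232}{125}x_1x_3 - \tfrac{5}{18}x_3^{4} - \tfrac{16}{3}x_3^{3} - \tfrac{1024}{45}x_3^{2} → -\tfrac{5}{18}x_3^{4} - \tfrac{16}{3}x_3^{3} - \tfrac{1912}{75}x_3^{2} - \tfrac{19712}{1125}x_3
  leading term x_3^{4}: subtract (-\tfrac{18}{5}x_3)·m_5 from -\tfrac{5}{18}x_3^{4} - \tfrac{16}{3}x_3^{3} - \tfrac{1912}{75}x_3^{2} - \tfrac{19712}{1125}x_3 → -\tfrac{16}{9}x_3^{3} - \tfrac{1024}{45}x_3^{2} - \tfrac{19712}{1125}x_3
  leading term x_3^{3}: subtract (-\tfrac{576}{25})·m_5 from -\tfrac{16}{9}x_3^{3} - \tfrac{1024}{45}x_3^{2} - \tfrac{19712}{1125}x_3 → 0
  remainder 0.

Every S-polynomial of the final basis reduces to 0, so we have a Gröbner basis.
Inter-reduce: drop elements whose leading term is divisible by another's, tail-reduce, and make monic.
Reduced Gröbner basis: {x_1^{3} - 4x_1^{2} + 3x_1 - \tfrac{3}{2}x_3, x_1x_3 - \tfrac{5}{18}x_3^{2} - \tfrac{16}{9}x_3, x_2 - 2, x_3^{3} + \tfrac{64}{5}x_3^{2} + \tfrac{1232}{125}x_3}.
The reduced Gröbner basis of I + (p) is {x_1^{3} - 4x_1^{2} + 3x_1 - \tfrac{3}{2}x_3, x_1x_3 - \tfrac{5}{18}x_3^{2} - \tfrac{16}{9}x_3, x_2 - 2, x_3^{3} + \tfrac{64}{5}x_3^{2} + \tfrac{1232}{125}x_3} ≠ {1}, a proper ideal, so the enlarged system stays consistent: p is independent of I, with normal form 2x_1^{3} - 8x_1^{2} + 6x_1 - 3x_3.

2x_1^{3} - 8x_1^{2} + 6x_1 - 3x_2x_3 + 3x_3 is independent of I; its normal form modulo I is 2x_1^{3} - 8x_1^{2} + 6x_1 - 3x_3.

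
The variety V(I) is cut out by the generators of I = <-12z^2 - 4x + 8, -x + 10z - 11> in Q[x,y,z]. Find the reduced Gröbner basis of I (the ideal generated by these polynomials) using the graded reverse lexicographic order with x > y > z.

f_1 = -12z^2 - 4x + 8, LT = z^2.
f_2 = -x + 10z - 11, LT = x.

S(f_1,f_2): leading monomials are coprime, so the S-polynomial reduces to 0 (Buchberger's first criterion).
Every S-polynomial of the final basis reduces to 0, so we have a Gröbner basis.

G = {z^2 + 10/3z - 13/3, x - 10z + 11}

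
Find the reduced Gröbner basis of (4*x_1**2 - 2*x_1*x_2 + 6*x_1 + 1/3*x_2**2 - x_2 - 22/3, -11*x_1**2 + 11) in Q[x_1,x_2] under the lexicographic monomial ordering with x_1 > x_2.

G = {x_1 - 1/60*x_2**3 + 1/20*x_2**2 + 23/30*x_2 - 9/5, x_2**4 - 6*x_2**3 - 47*x_2**2 + 276*x_2 - 224}

f_1 = 4*x_1**2 - 2*x_1*x_2 + 6*x_1 + 1/3*x_2**2 - x_2 - 22/3, LT = x_1**2.
f_2 = -11*x_1**2 + 11, LT = x_1**2.

S(f_1,f_2): lcm = x_1**2. S = -1/2*x_1*x_2 + 3/2*x_1 + 1/12*x_2**2 - 1/4*x_2 - 5/6.
  reduce S modulo (f_1, f_2):
  remainder -1/2*x_1*x_2 + 3/2*x_1 + 1/12*x_2**2 - 1/4*x_2 - 5/6 ≠ 0; add g_3 = -1/2*x_1*x_2 + 3/2*x_1 + 1/12*x_2**2 - 1/4*x_2 - 5/6 to the basis.

S(f_1,g_3): lcm = x_1**2*x_2. S = 3*x_1**2 - 1/3*x_1*x_2**2 + x_1*x_2 - 5/3*x_1 + 1/12*x_2**3 - 1/4*x_2**2 - 11/6*x_2.
  reduce S modulo (f_1, f_2, g_3):
  remainder -5/3*x_1 + 1/36*x_2**3 - 1/12*x_2**2 - 23/18*x_2 + 3 ≠ 0; add g_4 = -5/3*x_1 + 1/36*x_2**3 - 1/12*x_2**2 - 23/18*x_2 + 3 to the basis.

S(f_1,g_4): lcm = x_1**2. S = 1/60*x_1*x_2**3 - 1/20*x_1*x_2**2 - 19/15*x_1*x_2 + 33/10*x_1 + 1/12*x_2**2 - 1/4*x_2 - 11/6.
  reduce S modulo (f_1, f_2, g_3, g_4):
  remainder 1/360*x_2**4 - 1/60*x_2**3 - 47/360*x_2**2 + 23/30*x_2 - 28/45 ≠ 0; add g_5 = 1/360*x_2**4 - 1/60*x_2**3 - 47/360*x_2**2 + 23/30*x_2 - 28/45 to the basis.

The other S-polynomials (S(f_2,g_3), S(f_2,g_4), S(g_3,g_4), S(f_1,g_5), S(f_2,g_5), S(g_3,g_5), S(g_4,g_5)) all reduce to 0 modulo the current basis, so we have a Gröbner basis.
Inter-reduce: drop elements whose leading term is divisible by another's, tail-reduce, and make monic.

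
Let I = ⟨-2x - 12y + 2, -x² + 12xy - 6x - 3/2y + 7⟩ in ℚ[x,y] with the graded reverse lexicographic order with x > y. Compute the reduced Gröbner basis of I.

G = {y² - 13/24y, x + 6y - 1}

f_1 = -2x - 12y + 2, LT = x.
f_2 = -x² + 12xy - 6x - 3/2y + 7, LT = x².

S(f_1,f_2): lcm = x². S = 18xy - 7x - 3/2y + 7.
  reduce S modulo (f_1, f_2):
  remainder -108y² + 117/2y ≠ 0; add g_3 = -108y² + 117/2y to the basis.

The other S-polynomials (S(f_1,g_3), S(f_2,g_3)) all reduce to 0 modulo the current basis, so we have a Gröbner basis.
Inter-reduce: drop elements whose leading term is divisible by another's, tail-reduce, and make monic.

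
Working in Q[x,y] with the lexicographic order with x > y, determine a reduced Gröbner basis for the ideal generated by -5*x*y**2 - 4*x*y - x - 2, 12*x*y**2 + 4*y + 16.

This is the nonlinear analogue of row-reducing a linear system.

f_1 = -5*x*y**2 - 4*x*y - x - 2, LT = x*y**2.
f_2 = 12*x*y**2 + 4*y + 16, LT = x*y**2.

S(f_1,f_2): lcm = x*y**2. S = 4/5*x*y + 1/5*x - 1/3*y - 14/15.
  leading term x*y: no divisor's leading term divides it; move 4/5*x*y to the remainder.
  leading term x: no divisor's leading term divides it; move 1/5*x to the remainder.
  leading term y: no divisor's leading term divides it; move -1/3*y to the remainder.
  leading term 1: no divisor's leading term divides it; move -14/15 to the remainder.
  remainder 4/5*x*y + 1/5*x - 1/3*y - 14/15 ≠ 0; add g_3 = 4/5*x*y + 1/5*x - 1/3*y - 14/15 to the basis.

S(f_1,g_3): lcm = x*y**2. S = 11/20*x*y + 1/5*x + 5/12*y**2 + 7/6*y + 2/5.
  leading term x*y: subtract (11/16)·g_3 from 11/20*x*y + 1/5*x + 5/12*y**2 + 7/6*y + 2/5 → 1/16*x + 5/12*y**2 + 67/48*y + 25/24
  leading term x: no divisor's leading term divides it; move 1/16*x to the remainder.
  leading term y**2: no divisor's leading term divides it; move 5/12*y**2 to the remainder.
  leading term y: no divisor's leading term divides it; move 67/48*y to the remainder.
  leading term 1: no divisor's leading term divides it; move 25/24 to the remainder.
  remainder 1/16*x + 5/12*y**2 + 67/48*y + 25/24 ≠ 0; add g_4 = 1/16*x + 5/12*y**2 + 67/48*y + 25/24 to the basis.

S(f_1,g_4): lcm = x*y**2. S = 4/5*x*y + 1/5*x - 20/3*y**4 - 67/3*y**3 - 50/3*y**2 + 2/5.
  leading term x*y: subtract (1)·g_3 from 4/5*x*y + 1/5*x - 20/3*y**4 - 67/3*y**3 - 50/3*y**2 + 2/5 → -20/3*y**4 - 67/3*y**3 - 50/3*y**2 + 1/3*y + 4/3
  leading term y**4: no divisor's leading term divides it; move -20/3*y**4 to the remainder.
  leading term y**3: no divisor's leading term divides it; move -67/3*y**3 to the remainder.
  leading term y**2: no divisor's leading term divides it; move -50/3*y**2 to the remainder.
  leading term y: no divisor's leading term divides it; move 1/3*y to the remainder.
  leading term 1: no divisor's leading term divides it; move 4/3 to the remainder.
  remainder -20/3*y**4 - 67/3*y**3 - 50/3*y**2 + 1/3*y + 4/3 ≠ 0; add g_5 = -20/3*y**4 - 67/3*y**3 - 50/3*y**2 + 1/3*y + 4/3 to the basis.

S(g_3,g_4): lcm = x*y. S = 1/4*x - 20/3*y**3 - 67/3*y**2 - 205/12*y - 7/6.
  leading term x: subtract (4)·g_4 from 1/4*x - 20/3*y**3 - 67/3*y**2 - 205/12*y - 7/6 → -20/3*y**3 - 24*y**2 - 68/3*y - 16/3
  leading term y**3: no divisor's leading term divides it; move -20/3*y**3 to the remainder.
  leading term y**2: no divisor's leading term divides it; move -24*y**2 to the remainder.
  leading term y: no divisor's leading term divides it; move -68/3*y to the remainder.
  leading term 1: no divisor's leading term divides it; move -16/3 to the remainder.
  remainder -20/3*y**3 - 24*y**2 - 68/3*y - 16/3 ≠ 0; add g_6 = -20/3*y**3 - 24*y**2 - 68/3*y - 16/3 to the basis.

The other S-polynomials (S(f_2,g_3), S(f_2,g_4), S(f_1,g_5), S(f_2,g_5), S(g_3,g_5), S(g_4,g_5), S(f_1,g_6), S(f_2,g_6), S(g_3,g_6), S(g_4,g_6), S(g_5,g_6)) all reduce to 0 modulo the current basis, so we have a Gröbner basis.
Inter-reduce: drop elements whose leading term is divisible by another's, tail-reduce, and make monic.

G = {x + 20/3*y**2 + 67/3*y + 50/3, y**3 + 18/5*y**2 + 17/5*y + 4/5}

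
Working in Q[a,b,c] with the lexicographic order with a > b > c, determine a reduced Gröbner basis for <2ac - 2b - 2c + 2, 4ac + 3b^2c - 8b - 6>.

This is the nonlinear analogue of row-reducing a linear system.

f_1 = 2ac - 2b - 2c + 2, LT = ac.
f_2 = 4ac + 3b^2c - 8b - 6, LT = ac.

S(f_1,f_2): lcm = ac. S = -3/4b^2c + b - c + 5/2.
  reduce S modulo (f_1, f_2):
  remainder -3/4b^2c + b - c + 5/2 ≠ 0; add g_3 = -3/4b^2c + b - c + 5/2 to the basis.

S(f_1,g_3): lcm = ab^2c. S = 4/3ab - 4/3ac + 10/3a - b^3 - b^2c + b^2.
  reduce S modulo (f_1, f_2, g_3):
  remainder 4/3ab + 10/3a - b^3 + b^2 - 8/3b - 2 ≠ 0; add g_4 = 4/3ab + 10/3a - b^3 + b^2 - 8/3b - 2 to the basis.

The other S-polynomials (S(f_2,g_3), S(f_1,g_4), S(f_2,g_4), S(g_3,g_4)) all reduce to 0 modulo the current basis, so we have a Gröbner basis.
Inter-reduce: drop elements whose leading term is divisible by another's, tail-reduce, and make monic.

G = {ab + 5/2a - 3/4b^3 + 3/4b^2 - 2b - 3/2, ac - b - c + 1, b^2c - 4/3b + 4/3c - 10/3}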